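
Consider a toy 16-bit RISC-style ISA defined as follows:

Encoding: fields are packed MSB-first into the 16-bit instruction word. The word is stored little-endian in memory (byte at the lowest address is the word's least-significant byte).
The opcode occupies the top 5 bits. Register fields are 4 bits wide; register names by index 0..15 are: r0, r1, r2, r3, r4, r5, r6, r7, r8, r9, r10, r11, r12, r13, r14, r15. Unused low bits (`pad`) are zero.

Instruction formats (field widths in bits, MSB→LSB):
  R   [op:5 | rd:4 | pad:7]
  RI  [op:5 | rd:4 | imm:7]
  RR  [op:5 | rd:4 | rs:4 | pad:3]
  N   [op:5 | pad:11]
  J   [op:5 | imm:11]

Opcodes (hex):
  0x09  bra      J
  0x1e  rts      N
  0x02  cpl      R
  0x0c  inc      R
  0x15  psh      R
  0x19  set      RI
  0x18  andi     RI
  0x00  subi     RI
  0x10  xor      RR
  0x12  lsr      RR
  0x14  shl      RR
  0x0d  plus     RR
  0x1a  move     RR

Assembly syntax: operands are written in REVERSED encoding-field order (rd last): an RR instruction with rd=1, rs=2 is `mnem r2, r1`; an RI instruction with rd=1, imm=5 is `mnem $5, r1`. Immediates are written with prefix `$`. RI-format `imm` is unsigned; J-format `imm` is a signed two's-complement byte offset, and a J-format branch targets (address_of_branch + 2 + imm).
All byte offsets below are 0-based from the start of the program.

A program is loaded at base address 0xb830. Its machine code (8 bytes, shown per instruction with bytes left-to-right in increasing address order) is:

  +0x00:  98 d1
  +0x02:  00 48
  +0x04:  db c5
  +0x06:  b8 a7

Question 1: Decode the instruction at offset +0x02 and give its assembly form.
bra $0

@+02  little-endian(00 48) = 0x4800
  top 5b → 0x9 → bra [J]
  imm: (w>>0)&0x7ff=0x0 → $0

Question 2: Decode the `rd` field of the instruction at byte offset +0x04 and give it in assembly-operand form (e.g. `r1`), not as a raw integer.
[04] db c5 → 0xc5db
  op=0xc5db>>11=0x18 ⇒ andi (RI)
  [10:7] rd=11 = r11
  [6:0] imm=91 = $91

r11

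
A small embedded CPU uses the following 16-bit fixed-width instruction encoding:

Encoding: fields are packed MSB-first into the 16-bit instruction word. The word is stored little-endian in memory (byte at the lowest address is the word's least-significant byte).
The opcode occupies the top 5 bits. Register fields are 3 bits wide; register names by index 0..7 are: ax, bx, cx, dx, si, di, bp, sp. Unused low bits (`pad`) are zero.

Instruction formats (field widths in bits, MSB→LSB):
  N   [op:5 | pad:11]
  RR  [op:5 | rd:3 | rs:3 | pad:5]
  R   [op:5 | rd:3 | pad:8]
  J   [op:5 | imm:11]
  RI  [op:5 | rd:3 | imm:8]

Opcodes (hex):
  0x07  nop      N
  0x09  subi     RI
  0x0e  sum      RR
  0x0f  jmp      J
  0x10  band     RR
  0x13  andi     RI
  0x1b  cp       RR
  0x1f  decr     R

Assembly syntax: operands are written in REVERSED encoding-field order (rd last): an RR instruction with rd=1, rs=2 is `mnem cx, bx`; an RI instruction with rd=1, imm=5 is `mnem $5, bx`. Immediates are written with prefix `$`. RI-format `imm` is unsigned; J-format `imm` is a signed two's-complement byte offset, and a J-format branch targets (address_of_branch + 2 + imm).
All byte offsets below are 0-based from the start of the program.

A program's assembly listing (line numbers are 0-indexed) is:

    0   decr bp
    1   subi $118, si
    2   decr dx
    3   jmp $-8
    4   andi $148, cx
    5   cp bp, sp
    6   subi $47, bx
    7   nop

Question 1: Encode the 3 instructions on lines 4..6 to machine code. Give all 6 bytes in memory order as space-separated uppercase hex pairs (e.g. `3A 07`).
L4: andi op=0x13:5|rd=2:3|imm=148:8 ⇒ 0x9a94 ⇒ little 94 9a
L5: cp op=0x1b:5|rd=7:3|rs=6:3|pad=0:5 ⇒ 0xdfc0 ⇒ little c0 df
L6: subi op=0x9:5|rd=1:3|imm=47:8 ⇒ 0x492f ⇒ little 2f 49

94 9A C0 DF 2F 49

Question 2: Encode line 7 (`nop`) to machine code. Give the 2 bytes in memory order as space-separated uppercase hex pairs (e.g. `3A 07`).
00 38

7. nop fields op=0x7:5|pad=0:11 → word 3800h → 00 38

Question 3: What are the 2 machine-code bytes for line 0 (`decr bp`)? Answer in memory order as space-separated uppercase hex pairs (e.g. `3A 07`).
00 FE

L0: decr op=0x1f:5|rd=6:3|pad=0:8 ⇒ 0xfe00 ⇒ little 00 fe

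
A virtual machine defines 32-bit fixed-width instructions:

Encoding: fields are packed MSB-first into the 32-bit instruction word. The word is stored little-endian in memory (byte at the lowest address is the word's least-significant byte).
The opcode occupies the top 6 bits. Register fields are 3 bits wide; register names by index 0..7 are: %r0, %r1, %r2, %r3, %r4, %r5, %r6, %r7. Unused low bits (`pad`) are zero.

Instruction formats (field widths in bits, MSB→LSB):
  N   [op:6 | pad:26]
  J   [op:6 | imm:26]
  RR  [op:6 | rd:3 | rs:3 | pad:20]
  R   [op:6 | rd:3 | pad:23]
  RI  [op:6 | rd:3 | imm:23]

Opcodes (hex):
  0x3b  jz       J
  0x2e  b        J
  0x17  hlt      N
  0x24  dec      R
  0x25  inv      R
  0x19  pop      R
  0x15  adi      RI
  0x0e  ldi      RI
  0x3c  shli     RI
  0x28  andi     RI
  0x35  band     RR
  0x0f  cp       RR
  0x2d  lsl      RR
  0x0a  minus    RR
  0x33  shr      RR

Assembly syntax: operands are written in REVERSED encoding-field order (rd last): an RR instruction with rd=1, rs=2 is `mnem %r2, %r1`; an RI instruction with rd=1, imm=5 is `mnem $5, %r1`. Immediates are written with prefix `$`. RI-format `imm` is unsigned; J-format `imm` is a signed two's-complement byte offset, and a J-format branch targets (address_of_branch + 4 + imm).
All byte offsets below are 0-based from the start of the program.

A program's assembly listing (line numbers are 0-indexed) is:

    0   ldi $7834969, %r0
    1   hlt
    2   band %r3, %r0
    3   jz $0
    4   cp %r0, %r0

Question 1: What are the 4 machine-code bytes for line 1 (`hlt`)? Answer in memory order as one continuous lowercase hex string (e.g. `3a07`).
0000005c

L1: hlt op=0x17:6|pad=0:26 ⇒ 0x5c000000 ⇒ little 00 00 00 5c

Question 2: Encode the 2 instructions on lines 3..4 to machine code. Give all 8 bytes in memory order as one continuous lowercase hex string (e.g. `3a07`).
line 3 (jz): pack op=0x3b:6|imm=0:26 = 0xec000000; little→ 00 00 00 ec
line 4 (cp): pack op=0xf:6|rd=0:3|rs=0:3|pad=0:20 = 0x3c000000; little→ 00 00 00 3c

000000ec0000003c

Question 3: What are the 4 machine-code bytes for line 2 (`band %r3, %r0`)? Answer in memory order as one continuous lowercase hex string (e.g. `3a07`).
000030d4

line 2 (band): pack op=0x35:6|rd=0:3|rs=3:3|pad=0:20 = 0xd4300000; little→ 00 00 30 d4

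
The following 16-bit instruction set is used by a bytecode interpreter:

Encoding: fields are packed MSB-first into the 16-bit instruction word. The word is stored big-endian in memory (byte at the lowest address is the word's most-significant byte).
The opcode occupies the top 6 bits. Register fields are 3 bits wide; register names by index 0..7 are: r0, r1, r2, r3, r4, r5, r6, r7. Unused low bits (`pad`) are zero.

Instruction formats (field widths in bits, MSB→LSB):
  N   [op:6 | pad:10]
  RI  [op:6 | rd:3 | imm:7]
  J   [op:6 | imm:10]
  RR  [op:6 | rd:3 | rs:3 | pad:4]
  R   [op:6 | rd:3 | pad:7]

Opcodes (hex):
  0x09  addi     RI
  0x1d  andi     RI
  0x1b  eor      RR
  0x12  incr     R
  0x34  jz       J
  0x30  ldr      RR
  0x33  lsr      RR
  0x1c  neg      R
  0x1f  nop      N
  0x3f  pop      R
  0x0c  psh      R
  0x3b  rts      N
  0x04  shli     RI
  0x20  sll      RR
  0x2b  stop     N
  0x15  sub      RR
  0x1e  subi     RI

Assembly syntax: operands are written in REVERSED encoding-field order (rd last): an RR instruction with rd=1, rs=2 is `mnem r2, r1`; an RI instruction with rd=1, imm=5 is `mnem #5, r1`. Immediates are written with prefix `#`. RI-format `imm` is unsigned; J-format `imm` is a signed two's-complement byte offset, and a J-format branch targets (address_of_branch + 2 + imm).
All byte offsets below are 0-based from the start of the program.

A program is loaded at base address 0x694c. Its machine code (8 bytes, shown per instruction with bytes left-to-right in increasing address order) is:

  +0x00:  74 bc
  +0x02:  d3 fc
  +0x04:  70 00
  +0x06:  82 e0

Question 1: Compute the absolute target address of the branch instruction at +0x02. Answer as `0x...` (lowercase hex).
@+02  big-endian(d3 fc) = 0xd3fc
  top 6b → 0x34 → jz [J]
  [9:0] imm=1020 (s10→-4) = #-4
  target = base 0x694c + off 0x02 + 2 + imm -4 = 0x694c

0x694c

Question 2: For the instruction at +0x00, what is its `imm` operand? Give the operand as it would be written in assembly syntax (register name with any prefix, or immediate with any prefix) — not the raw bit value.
+0x00: 74 bc ⇒ word 0x74bc (big)
  opcode bits[15:10]=0x1d: andi/RI
  rd: (w>>7)&0x7=0x1 → r1
  imm: (w>>0)&0x7f=0x3c → #60

#60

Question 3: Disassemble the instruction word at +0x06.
[06] 82 e0 → 0x82e0
  op=0x82e0>>10=0x20 ⇒ sll (RR)
  rd@[9:7]=0x5 ⇒ r5
  rs@[6:4]=0x6 ⇒ r6

sll r6, r5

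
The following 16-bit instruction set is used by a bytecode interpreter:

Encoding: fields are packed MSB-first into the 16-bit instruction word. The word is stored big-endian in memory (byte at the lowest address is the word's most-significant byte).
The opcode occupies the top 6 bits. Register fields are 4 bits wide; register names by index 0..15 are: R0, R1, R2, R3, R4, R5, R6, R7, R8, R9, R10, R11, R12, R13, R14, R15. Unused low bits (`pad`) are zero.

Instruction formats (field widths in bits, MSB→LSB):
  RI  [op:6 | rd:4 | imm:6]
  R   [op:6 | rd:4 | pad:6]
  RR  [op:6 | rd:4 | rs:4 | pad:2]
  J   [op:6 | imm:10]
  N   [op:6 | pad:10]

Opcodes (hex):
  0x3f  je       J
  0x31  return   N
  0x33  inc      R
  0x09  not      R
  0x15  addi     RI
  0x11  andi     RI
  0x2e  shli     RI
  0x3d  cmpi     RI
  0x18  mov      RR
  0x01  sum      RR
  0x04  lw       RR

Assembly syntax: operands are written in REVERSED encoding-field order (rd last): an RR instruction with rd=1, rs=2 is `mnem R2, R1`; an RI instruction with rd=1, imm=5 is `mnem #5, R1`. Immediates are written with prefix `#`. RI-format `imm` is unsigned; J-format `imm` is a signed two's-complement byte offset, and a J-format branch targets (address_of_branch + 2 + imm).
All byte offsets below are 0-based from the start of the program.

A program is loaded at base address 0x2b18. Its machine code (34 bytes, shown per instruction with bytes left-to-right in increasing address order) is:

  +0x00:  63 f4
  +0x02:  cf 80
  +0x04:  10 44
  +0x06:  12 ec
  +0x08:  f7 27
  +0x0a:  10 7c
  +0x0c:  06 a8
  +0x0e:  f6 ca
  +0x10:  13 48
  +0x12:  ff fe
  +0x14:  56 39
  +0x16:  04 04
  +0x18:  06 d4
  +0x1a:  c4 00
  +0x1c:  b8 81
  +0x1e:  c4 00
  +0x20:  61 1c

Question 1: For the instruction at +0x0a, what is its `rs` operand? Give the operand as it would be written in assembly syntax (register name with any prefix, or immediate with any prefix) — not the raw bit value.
[0a] 10 7c → 0x107c
  opcode bits[15:10]=0x4: lw/RR
  rd: (w>>6)&0xf=0x1 → R1
  rs: (w>>2)&0xf=0xf → R15

R15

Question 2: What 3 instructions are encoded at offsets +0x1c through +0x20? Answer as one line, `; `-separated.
+0x1c: b8 81 ⇒ word 0xb881 (big)
  opcode bits[15:10]=0x2e: shli/RI
  rd@[9:6]=0x2 ⇒ R2
  imm@[5:0]=0x1 ⇒ #1
+0x1e: c4 00 ⇒ word 0xc400 (big)
  opcode bits[15:10]=0x31: return/N
+0x20: 61 1c ⇒ word 0x611c (big)
  opcode bits[15:10]=0x18: mov/RR
  rd@[9:6]=0x4 ⇒ R4
  rs@[5:2]=0x7 ⇒ R7

shli #1, R2; return; mov R7, R4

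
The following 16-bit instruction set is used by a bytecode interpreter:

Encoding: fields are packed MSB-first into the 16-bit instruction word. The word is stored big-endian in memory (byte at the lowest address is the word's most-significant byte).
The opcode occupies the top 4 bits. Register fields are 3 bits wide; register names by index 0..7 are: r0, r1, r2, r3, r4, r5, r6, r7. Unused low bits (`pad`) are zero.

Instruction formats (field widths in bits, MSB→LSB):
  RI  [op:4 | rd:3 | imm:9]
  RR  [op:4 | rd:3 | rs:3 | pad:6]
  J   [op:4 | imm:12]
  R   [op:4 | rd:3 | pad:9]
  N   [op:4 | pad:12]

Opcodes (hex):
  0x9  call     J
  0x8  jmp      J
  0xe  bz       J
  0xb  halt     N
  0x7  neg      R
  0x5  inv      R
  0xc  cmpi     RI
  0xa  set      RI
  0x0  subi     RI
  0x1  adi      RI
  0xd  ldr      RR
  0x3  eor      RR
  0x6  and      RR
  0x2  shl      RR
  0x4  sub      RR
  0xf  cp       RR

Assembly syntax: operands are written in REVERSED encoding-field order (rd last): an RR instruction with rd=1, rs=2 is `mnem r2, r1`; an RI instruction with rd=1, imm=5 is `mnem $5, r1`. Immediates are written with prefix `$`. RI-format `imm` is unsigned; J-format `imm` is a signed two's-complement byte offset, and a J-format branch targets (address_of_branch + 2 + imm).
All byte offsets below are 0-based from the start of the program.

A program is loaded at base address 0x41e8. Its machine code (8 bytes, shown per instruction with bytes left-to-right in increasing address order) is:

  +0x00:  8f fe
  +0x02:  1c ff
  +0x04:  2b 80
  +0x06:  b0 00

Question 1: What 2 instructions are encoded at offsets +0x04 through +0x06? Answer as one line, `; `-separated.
+0x04: 2b 80 ⇒ word 0x2b80 (big)
  opcode bits[15:12]=0x2: shl/RR
  rd@[11:9]=0x5 ⇒ r5
  rs@[8:6]=0x6 ⇒ r6
+0x06: b0 00 ⇒ word 0xb000 (big)
  opcode bits[15:12]=0xb: halt/N

shl r6, r5; halt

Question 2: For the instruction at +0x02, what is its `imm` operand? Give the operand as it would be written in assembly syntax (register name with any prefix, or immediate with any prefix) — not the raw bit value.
$255

off 0x02: read 1c ff as big → 0x1cff
  op=0x1cff>>12=0x1 ⇒ adi (RI)
  rd: (w>>9)&0x7=0x6 → r6
  imm: (w>>0)&0x1ff=0xff → $255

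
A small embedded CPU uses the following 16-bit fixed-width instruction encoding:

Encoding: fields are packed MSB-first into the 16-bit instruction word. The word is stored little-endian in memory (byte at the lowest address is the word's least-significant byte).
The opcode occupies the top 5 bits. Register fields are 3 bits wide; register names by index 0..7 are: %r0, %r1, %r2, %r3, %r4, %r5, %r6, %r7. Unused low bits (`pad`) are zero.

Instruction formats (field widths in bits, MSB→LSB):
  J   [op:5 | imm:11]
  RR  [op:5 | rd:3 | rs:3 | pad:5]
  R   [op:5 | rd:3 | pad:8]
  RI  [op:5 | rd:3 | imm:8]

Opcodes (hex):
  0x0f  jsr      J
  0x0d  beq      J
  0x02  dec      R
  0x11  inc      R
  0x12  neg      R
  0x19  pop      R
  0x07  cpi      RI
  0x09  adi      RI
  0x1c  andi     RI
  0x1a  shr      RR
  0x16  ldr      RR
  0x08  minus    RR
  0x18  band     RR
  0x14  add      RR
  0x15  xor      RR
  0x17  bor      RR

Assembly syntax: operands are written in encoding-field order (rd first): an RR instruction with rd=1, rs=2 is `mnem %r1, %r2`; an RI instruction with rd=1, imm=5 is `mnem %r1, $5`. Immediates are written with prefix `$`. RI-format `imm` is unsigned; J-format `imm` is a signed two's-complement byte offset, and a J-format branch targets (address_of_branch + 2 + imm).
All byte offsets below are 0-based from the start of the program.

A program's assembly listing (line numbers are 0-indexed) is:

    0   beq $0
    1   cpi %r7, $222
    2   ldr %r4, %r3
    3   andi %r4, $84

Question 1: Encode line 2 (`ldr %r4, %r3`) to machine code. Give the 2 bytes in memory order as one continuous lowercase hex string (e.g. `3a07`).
L2: ldr op=0x16:5|rd=4:3|rs=3:3|pad=0:5 ⇒ 0xb460 ⇒ little 60 b4

60b4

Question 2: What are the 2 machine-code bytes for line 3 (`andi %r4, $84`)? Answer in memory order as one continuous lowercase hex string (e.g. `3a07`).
line 3 (andi): pack op=0x1c:5|rd=4:3|imm=84:8 = 0xe454; little→ 54 e4

54e4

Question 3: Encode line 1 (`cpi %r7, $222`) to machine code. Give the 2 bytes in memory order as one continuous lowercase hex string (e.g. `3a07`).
de3f

line 1 (cpi): pack op=0x7:5|rd=7:3|imm=222:8 = 0x3fde; little→ de 3f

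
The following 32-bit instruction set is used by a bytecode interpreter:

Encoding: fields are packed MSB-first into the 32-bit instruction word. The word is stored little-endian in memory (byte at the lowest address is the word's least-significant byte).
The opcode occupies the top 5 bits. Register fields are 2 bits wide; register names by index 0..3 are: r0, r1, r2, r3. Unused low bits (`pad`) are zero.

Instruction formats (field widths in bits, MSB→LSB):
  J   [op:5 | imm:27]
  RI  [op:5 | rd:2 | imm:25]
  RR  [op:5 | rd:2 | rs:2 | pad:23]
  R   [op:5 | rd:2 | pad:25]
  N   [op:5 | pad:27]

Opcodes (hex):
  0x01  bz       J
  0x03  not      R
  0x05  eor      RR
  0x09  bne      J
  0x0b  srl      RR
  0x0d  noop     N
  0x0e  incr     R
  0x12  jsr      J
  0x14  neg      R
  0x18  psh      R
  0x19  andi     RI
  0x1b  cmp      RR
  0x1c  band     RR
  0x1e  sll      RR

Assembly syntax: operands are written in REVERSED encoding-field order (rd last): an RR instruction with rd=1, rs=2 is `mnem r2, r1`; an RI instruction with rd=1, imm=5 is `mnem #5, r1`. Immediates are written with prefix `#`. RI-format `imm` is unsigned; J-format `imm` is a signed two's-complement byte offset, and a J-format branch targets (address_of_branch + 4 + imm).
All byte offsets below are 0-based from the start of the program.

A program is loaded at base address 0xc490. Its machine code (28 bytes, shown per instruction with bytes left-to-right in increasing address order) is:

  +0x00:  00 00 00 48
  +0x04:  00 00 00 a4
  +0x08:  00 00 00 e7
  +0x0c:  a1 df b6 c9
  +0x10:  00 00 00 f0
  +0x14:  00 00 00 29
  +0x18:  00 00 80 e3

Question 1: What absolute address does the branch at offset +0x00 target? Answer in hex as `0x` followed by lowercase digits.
+0x00: 00 00 00 48 ⇒ word 0x48000000 (little)
  opcode bits[31:27]=0x9: bne/J
  imm: (w>>0)&0x7ffffff=0x0 → #0
  target = base 0xc490 + off 0x00 + 4 + imm 0 = 0xc494

0xc494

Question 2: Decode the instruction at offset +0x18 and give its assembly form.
+0x18: 00 00 80 e3 ⇒ word 0xe3800000 (little)
  opcode bits[31:27]=0x1c: band/RR
  rd: (w>>25)&0x3=0x1 → r1
  rs: (w>>23)&0x3=0x3 → r3

band r3, r1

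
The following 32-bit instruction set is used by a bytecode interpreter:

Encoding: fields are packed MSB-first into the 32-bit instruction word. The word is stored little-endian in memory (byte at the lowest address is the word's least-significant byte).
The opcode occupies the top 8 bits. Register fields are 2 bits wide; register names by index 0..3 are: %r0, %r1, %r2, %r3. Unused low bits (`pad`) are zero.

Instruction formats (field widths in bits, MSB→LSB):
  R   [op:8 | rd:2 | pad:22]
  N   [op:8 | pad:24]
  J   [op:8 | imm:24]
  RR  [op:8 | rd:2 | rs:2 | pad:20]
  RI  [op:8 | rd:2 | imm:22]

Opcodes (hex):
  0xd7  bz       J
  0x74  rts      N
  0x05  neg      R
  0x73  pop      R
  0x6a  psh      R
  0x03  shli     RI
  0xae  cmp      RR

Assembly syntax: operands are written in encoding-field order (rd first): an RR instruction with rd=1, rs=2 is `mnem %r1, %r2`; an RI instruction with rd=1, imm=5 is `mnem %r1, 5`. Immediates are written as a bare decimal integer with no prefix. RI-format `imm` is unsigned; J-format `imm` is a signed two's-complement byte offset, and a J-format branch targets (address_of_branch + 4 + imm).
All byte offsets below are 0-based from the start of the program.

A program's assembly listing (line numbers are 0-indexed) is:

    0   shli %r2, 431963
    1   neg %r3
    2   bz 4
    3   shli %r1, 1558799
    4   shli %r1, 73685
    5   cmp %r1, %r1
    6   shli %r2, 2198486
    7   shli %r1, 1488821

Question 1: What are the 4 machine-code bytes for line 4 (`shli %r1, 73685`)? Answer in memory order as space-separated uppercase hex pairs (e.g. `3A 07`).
D5 1F 41 03

4. shli fields op=0x3:8|rd=1:2|imm=73685:22 → word 03411fd5h → d5 1f 41 03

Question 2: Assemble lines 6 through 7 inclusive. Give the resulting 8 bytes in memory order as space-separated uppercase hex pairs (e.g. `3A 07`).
D6 8B A1 03 B5 B7 56 03

L6: shli op=0x3:8|rd=2:2|imm=2198486:22 ⇒ 0x03a18bd6 ⇒ little d6 8b a1 03
L7: shli op=0x3:8|rd=1:2|imm=1488821:22 ⇒ 0x0356b7b5 ⇒ little b5 b7 56 03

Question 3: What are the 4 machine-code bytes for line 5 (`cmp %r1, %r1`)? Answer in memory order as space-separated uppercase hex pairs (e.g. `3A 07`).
00 00 50 AE

line 5 (cmp): pack op=0xae:8|rd=1:2|rs=1:2|pad=0:20 = 0xae500000; little→ 00 00 50 ae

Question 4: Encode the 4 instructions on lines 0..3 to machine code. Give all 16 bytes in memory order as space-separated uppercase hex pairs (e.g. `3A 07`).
5B 97 86 03 00 00 C0 05 04 00 00 D7 0F C9 57 03

L0: shli op=0x3:8|rd=2:2|imm=431963:22 ⇒ 0x0386975b ⇒ little 5b 97 86 03
L1: neg op=0x5:8|rd=3:2|pad=0:22 ⇒ 0x05c00000 ⇒ little 00 00 c0 05
L2: bz op=0xd7:8|imm=4:24 ⇒ 0xd7000004 ⇒ little 04 00 00 d7
L3: shli op=0x3:8|rd=1:2|imm=1558799:22 ⇒ 0x0357c90f ⇒ little 0f c9 57 03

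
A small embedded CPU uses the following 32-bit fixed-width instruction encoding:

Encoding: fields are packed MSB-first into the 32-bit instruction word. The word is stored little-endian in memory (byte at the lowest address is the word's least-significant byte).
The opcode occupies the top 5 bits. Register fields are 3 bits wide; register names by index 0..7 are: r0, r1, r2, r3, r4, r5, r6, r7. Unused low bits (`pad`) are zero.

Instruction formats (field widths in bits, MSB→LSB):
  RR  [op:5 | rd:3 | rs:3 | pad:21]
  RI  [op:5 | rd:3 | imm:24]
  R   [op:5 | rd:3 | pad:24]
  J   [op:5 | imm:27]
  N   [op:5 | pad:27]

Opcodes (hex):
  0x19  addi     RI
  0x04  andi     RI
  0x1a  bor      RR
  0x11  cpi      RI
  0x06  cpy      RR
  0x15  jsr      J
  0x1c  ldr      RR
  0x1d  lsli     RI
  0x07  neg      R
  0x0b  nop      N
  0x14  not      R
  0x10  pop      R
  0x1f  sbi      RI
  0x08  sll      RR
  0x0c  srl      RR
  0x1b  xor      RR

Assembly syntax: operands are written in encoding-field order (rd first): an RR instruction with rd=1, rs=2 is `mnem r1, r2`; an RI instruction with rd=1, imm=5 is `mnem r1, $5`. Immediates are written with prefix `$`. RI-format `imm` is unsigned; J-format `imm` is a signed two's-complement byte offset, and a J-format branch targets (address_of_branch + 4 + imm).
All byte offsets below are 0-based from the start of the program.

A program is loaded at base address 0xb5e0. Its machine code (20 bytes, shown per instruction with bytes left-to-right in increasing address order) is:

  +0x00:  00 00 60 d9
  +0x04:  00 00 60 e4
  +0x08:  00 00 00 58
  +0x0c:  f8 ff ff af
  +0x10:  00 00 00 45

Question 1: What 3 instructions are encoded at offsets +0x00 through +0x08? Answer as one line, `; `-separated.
xor r1, r3; ldr r4, r3; nop

[00] 00 00 60 d9 → 0xd9600000
  opcode bits[31:27]=0x1b: xor/RR
  rd: (w>>24)&0x7=0x1 → r1
  rs: (w>>21)&0x7=0x3 → r3
[04] 00 00 60 e4 → 0xe4600000
  opcode bits[31:27]=0x1c: ldr/RR
  rd: (w>>24)&0x7=0x4 → r4
  rs: (w>>21)&0x7=0x3 → r3
[08] 00 00 00 58 → 0x58000000
  opcode bits[31:27]=0xb: nop/N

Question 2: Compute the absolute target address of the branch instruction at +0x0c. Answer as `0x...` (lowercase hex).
[0c] f8 ff ff af → 0xaffffff8
  op=0xaffffff8>>27=0x15 ⇒ jsr (J)
  imm@[26:0]=0x7fffff8 (s27→-8) ⇒ $-8
  target = base 0xb5e0 + off 0x0c + 4 + imm -8 = 0xb5e8

0xb5e8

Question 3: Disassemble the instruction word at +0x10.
sll r5, r0

+0x10: 00 00 00 45 ⇒ word 0x45000000 (little)
  top 5b → 0x8 → sll [RR]
  rd@[26:24]=0x5 ⇒ r5
  rs@[23:21]=0x0 ⇒ r0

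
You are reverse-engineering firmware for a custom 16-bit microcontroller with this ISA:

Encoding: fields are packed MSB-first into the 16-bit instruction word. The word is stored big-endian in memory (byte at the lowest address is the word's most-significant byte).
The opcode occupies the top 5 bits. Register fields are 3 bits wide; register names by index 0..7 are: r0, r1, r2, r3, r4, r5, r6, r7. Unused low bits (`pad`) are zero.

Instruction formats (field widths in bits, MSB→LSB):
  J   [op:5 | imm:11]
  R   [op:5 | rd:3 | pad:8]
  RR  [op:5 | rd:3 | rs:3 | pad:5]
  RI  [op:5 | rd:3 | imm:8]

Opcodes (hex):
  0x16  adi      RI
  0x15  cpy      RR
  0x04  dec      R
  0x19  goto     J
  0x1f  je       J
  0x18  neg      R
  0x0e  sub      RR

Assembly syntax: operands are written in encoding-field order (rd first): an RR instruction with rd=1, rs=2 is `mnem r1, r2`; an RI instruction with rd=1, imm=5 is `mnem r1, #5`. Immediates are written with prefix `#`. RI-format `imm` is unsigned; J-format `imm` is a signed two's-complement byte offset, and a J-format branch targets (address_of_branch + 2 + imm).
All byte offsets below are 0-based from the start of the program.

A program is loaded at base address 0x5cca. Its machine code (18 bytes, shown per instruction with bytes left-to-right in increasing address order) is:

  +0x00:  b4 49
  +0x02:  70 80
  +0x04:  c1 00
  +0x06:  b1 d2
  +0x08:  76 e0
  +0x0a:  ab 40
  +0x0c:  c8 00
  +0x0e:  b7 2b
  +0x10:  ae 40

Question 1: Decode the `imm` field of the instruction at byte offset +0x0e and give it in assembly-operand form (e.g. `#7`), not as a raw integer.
#43

+0x0e: b7 2b ⇒ word 0xb72b (big)
  opcode bits[15:11]=0x16: adi/RI
  [10:8] rd=7 = r7
  [7:0] imm=43 = #43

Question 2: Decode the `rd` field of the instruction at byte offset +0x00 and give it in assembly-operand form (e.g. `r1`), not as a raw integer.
r4

+0x00: b4 49 ⇒ word 0xb449 (big)
  top 5b → 0x16 → adi [RI]
  [10:8] rd=4 = r4
  [7:0] imm=73 = #73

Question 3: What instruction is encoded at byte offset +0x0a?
@+0a  big-endian(ab 40) = 0xab40
  top 5b → 0x15 → cpy [RR]
  rd@[10:8]=0x3 ⇒ r3
  rs@[7:5]=0x2 ⇒ r2

cpy r3, r2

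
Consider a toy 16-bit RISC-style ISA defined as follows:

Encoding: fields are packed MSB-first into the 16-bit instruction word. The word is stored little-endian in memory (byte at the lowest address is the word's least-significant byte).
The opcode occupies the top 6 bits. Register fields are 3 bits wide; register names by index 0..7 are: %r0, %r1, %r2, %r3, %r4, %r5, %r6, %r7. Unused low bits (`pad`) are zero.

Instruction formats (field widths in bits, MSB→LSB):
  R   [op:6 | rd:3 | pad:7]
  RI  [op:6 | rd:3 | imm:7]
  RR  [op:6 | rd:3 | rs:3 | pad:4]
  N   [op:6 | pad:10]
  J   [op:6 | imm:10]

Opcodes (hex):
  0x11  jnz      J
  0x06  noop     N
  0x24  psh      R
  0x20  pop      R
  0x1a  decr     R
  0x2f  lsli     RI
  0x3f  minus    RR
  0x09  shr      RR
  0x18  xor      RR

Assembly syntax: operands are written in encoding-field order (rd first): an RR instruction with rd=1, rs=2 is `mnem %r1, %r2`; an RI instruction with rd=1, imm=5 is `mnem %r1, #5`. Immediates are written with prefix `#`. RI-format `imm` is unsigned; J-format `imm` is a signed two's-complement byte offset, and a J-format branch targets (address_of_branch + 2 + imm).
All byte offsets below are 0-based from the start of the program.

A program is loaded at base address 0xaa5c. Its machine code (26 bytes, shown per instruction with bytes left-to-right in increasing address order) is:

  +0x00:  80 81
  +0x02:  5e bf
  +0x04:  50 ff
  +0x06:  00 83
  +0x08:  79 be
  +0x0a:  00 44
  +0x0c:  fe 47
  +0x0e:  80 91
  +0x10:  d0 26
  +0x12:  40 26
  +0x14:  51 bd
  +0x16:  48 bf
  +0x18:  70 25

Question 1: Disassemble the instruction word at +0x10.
+0x10: d0 26 ⇒ word 0x26d0 (little)
  op=0x26d0>>10=0x9 ⇒ shr (RR)
  [9:7] rd=5 = %r5
  [6:4] rs=5 = %r5

shr %r5, %r5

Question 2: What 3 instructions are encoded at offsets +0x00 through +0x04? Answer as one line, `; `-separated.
+0x00: 80 81 ⇒ word 0x8180 (little)
  op=0x8180>>10=0x20 ⇒ pop (R)
  rd@[9:7]=0x3 ⇒ %r3
+0x02: 5e bf ⇒ word 0xbf5e (little)
  op=0xbf5e>>10=0x2f ⇒ lsli (RI)
  rd@[9:7]=0x6 ⇒ %r6
  imm@[6:0]=0x5e ⇒ #94
+0x04: 50 ff ⇒ word 0xff50 (little)
  op=0xff50>>10=0x3f ⇒ minus (RR)
  rd@[9:7]=0x6 ⇒ %r6
  rs@[6:4]=0x5 ⇒ %r5

pop %r3; lsli %r6, #94; minus %r6, %r5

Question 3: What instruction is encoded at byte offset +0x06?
pop %r6

[06] 00 83 → 0x8300
  opcode bits[15:10]=0x20: pop/R
  [9:7] rd=6 = %r6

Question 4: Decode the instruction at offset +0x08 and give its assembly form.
lsli %r4, #121

+0x08: 79 be ⇒ word 0xbe79 (little)
  top 6b → 0x2f → lsli [RI]
  [9:7] rd=4 = %r4
  [6:0] imm=121 = #121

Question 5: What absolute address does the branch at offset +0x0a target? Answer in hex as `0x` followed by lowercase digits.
@+0a  little-endian(00 44) = 0x4400
  op=0x4400>>10=0x11 ⇒ jnz (J)
  [9:0] imm=0 = #0
  target = base 0xaa5c + off 0x0a + 2 + imm 0 = 0xaa68

0xaa68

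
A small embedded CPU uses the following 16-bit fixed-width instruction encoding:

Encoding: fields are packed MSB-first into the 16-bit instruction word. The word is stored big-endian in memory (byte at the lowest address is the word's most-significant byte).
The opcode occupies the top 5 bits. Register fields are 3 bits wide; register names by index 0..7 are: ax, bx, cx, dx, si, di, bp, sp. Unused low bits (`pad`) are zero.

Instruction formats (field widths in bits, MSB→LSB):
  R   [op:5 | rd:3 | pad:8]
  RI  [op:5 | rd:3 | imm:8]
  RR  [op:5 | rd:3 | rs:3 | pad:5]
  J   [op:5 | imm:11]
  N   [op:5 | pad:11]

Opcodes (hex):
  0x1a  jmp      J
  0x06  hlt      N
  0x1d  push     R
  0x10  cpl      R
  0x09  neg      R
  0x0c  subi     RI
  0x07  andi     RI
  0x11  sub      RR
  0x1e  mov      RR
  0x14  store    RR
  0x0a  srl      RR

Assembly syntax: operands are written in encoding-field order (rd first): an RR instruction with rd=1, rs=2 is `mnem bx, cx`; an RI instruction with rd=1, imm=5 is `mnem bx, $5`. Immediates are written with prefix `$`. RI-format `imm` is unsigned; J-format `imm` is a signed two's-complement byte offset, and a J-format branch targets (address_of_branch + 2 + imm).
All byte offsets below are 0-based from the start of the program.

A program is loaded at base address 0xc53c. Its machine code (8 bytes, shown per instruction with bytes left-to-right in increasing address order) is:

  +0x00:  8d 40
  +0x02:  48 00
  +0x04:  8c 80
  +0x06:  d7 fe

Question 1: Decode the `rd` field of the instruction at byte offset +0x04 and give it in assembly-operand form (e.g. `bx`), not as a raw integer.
off 0x04: read 8c 80 as big → 0x8c80
  top 5b → 0x11 → sub [RR]
  [10:8] rd=4 = si
  [7:5] rs=4 = si

si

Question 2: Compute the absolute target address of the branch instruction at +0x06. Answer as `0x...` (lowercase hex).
0xc542

@+06  big-endian(d7 fe) = 0xd7fe
  op=0xd7fe>>11=0x1a ⇒ jmp (J)
  [10:0] imm=2046 (s11→-2) = $-2
  target = base 0xc53c + off 0x06 + 2 + imm -2 = 0xc542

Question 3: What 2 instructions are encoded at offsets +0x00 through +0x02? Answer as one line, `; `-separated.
sub di, cx; neg ax

[00] 8d 40 → 0x8d40
  top 5b → 0x11 → sub [RR]
  rd@[10:8]=0x5 ⇒ di
  rs@[7:5]=0x2 ⇒ cx
[02] 48 00 → 0x4800
  top 5b → 0x9 → neg [R]
  rd@[10:8]=0x0 ⇒ ax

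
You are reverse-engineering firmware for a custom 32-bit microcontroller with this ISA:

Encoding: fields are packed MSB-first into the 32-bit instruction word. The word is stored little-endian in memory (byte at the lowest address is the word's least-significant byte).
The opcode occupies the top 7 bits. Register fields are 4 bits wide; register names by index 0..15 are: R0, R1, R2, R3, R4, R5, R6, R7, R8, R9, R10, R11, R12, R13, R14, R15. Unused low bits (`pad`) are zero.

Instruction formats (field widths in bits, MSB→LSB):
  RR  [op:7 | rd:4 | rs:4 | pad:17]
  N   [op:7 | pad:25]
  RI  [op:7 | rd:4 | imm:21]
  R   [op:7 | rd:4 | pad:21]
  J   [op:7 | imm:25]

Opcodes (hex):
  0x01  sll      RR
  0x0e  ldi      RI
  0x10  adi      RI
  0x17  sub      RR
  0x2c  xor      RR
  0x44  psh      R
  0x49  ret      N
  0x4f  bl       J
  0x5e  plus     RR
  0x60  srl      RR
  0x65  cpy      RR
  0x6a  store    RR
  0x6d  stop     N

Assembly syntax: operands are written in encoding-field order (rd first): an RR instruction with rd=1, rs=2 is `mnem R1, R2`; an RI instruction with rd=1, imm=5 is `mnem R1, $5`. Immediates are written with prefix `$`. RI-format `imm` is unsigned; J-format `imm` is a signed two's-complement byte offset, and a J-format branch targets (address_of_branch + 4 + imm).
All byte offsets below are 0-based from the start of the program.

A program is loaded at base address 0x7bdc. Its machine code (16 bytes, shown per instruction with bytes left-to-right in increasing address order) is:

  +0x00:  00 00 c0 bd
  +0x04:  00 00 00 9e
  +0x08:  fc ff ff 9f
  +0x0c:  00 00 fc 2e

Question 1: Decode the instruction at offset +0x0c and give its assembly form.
sub R7, R14

off 0x0c: read 00 00 fc 2e as little → 0x2efc0000
  op=0x2efc0000>>25=0x17 ⇒ sub (RR)
  [24:21] rd=7 = R7
  [20:17] rs=14 = R14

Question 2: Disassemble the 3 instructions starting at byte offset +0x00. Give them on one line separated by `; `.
+0x00: 00 00 c0 bd ⇒ word 0xbdc00000 (little)
  top 7b → 0x5e → plus [RR]
  rd: (w>>21)&0xf=0xe → R14
  rs: (w>>17)&0xf=0x0 → R0
+0x04: 00 00 00 9e ⇒ word 0x9e000000 (little)
  top 7b → 0x4f → bl [J]
  imm: (w>>0)&0x1ffffff=0x0 → $0
+0x08: fc ff ff 9f ⇒ word 0x9ffffffc (little)
  top 7b → 0x4f → bl [J]
  imm: (w>>0)&0x1ffffff=0x1fffffc (s25→-4) → $-4

plus R14, R0; bl $0; bl $-4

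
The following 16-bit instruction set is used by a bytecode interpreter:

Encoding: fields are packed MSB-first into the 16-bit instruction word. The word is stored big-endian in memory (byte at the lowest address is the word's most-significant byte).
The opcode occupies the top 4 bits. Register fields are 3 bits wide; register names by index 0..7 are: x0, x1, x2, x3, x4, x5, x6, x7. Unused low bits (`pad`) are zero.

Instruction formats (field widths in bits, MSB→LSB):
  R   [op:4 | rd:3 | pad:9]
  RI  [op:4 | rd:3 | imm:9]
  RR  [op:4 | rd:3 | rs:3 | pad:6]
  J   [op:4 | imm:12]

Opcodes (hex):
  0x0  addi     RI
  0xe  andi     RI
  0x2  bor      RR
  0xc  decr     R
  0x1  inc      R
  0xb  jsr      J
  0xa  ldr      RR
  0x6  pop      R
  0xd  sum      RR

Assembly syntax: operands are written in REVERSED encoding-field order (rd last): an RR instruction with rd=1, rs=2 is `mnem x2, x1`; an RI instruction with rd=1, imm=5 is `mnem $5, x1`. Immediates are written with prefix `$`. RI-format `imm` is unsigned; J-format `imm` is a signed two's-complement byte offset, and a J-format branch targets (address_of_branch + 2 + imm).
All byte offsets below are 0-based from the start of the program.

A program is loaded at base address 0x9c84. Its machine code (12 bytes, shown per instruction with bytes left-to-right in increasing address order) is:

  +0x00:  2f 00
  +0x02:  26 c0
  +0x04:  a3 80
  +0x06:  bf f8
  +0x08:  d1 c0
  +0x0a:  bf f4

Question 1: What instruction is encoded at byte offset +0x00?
bor x4, x7

@+00  big-endian(2f 00) = 0x2f00
  opcode bits[15:12]=0x2: bor/RR
  [11:9] rd=7 = x7
  [8:6] rs=4 = x4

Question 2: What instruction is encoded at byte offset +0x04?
off 0x04: read a3 80 as big → 0xa380
  opcode bits[15:12]=0xa: ldr/RR
  rd: (w>>9)&0x7=0x1 → x1
  rs: (w>>6)&0x7=0x6 → x6

ldr x6, x1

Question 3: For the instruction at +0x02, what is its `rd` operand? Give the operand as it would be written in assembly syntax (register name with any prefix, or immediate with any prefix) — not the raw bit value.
x3

@+02  big-endian(26 c0) = 0x26c0
  opcode bits[15:12]=0x2: bor/RR
  rd: (w>>9)&0x7=0x3 → x3
  rs: (w>>6)&0x7=0x3 → x3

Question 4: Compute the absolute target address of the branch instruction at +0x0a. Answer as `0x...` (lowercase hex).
0x9c84

[0a] bf f4 → 0xbff4
  top 4b → 0xb → jsr [J]
  imm@[11:0]=0xff4 (s12→-12) ⇒ $-12
  target = base 0x9c84 + off 0x0a + 2 + imm -12 = 0x9c84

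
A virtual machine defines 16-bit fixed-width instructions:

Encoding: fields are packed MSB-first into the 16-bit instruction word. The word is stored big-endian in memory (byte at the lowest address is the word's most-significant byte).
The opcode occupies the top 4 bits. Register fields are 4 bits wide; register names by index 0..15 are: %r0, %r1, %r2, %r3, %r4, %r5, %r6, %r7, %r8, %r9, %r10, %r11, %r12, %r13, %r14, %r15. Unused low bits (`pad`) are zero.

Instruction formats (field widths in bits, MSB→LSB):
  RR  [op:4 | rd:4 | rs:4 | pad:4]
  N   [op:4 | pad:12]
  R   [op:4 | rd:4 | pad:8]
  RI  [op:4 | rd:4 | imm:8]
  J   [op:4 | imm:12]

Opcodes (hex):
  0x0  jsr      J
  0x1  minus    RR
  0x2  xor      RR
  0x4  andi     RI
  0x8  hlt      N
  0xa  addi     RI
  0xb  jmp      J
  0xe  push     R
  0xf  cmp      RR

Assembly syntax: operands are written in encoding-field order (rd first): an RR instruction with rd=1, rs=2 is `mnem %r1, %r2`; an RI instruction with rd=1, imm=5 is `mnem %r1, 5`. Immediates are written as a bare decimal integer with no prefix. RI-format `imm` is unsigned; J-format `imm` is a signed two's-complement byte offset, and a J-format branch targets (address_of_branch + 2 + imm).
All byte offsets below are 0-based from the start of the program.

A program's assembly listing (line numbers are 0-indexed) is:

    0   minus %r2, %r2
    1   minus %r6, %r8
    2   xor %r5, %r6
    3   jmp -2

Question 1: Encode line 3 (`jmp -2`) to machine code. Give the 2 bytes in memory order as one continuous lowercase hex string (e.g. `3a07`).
line 3 (jmp): pack op=0xb:4|imm=-2:12 = 0xbffe; big→ bf fe

bffe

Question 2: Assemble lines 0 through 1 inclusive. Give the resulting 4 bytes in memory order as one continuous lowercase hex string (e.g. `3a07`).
12201680

L0: minus op=0x1:4|rd=2:4|rs=2:4|pad=0:4 ⇒ 0x1220 ⇒ big 12 20
L1: minus op=0x1:4|rd=6:4|rs=8:4|pad=0:4 ⇒ 0x1680 ⇒ big 16 80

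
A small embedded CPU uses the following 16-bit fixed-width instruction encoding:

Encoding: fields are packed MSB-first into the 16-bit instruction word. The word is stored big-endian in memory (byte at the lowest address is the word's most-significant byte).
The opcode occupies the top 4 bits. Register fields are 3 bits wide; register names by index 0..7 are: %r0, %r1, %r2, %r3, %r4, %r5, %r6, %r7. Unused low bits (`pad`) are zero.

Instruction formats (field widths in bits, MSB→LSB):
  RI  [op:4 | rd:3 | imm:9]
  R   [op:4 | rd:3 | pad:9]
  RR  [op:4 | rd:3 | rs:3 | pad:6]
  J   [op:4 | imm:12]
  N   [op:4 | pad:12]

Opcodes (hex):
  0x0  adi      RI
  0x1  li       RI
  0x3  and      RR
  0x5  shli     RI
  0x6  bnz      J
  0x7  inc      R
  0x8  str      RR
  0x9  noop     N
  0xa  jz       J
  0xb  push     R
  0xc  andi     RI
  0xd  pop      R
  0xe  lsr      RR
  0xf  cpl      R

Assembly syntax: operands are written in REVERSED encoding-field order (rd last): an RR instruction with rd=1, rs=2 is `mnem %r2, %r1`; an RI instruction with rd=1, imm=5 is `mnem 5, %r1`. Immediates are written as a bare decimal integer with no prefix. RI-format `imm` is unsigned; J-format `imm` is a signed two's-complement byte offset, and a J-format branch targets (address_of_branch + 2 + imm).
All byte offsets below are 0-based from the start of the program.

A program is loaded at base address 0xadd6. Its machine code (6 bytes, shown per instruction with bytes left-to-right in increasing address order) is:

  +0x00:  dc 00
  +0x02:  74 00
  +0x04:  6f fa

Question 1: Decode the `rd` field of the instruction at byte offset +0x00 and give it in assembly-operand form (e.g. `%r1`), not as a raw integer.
%r6

off 0x00: read dc 00 as big → 0xdc00
  top 4b → 0xd → pop [R]
  rd@[11:9]=0x6 ⇒ %r6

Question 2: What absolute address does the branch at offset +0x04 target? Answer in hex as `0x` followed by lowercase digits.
@+04  big-endian(6f fa) = 0x6ffa
  op=0x6ffa>>12=0x6 ⇒ bnz (J)
  [11:0] imm=4090 (s12→-6) = -6
  target = base 0xadd6 + off 0x04 + 2 + imm -6 = 0xadd6

0xadd6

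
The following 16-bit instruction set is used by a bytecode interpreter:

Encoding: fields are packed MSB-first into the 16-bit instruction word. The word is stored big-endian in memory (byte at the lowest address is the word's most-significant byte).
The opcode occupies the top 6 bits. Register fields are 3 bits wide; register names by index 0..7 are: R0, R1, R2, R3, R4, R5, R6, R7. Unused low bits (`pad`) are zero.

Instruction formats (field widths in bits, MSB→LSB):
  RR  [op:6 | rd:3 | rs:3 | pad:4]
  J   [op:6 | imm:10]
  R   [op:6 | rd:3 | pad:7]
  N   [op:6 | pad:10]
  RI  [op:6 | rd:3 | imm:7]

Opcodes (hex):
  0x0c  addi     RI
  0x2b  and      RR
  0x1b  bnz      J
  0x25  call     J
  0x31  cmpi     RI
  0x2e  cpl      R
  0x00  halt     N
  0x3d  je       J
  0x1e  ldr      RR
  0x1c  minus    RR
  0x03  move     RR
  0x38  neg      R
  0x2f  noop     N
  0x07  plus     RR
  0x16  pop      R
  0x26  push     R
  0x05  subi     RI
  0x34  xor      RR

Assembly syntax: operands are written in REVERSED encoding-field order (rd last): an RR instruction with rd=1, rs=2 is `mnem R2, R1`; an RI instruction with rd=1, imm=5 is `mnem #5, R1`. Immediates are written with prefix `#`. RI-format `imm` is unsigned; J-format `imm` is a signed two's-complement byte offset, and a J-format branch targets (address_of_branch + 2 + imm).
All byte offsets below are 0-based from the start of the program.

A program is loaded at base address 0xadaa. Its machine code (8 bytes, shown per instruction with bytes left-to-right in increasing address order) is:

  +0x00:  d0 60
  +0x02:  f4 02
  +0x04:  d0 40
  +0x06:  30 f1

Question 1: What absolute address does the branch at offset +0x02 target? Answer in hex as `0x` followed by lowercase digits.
0xadb0

+0x02: f4 02 ⇒ word 0xf402 (big)
  opcode bits[15:10]=0x3d: je/J
  [9:0] imm=2 = #2
  target = base 0xadaa + off 0x02 + 2 + imm 2 = 0xadb0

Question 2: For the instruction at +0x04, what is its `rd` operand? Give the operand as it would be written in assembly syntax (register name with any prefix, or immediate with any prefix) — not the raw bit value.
off 0x04: read d0 40 as big → 0xd040
  opcode bits[15:10]=0x34: xor/RR
  [9:7] rd=0 = R0
  [6:4] rs=4 = R4

R0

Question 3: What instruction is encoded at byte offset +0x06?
addi #113, R1

[06] 30 f1 → 0x30f1
  opcode bits[15:10]=0xc: addi/RI
  rd@[9:7]=0x1 ⇒ R1
  imm@[6:0]=0x71 ⇒ #113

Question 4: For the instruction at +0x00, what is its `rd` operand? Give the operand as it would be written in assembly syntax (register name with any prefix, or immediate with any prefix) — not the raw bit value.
+0x00: d0 60 ⇒ word 0xd060 (big)
  top 6b → 0x34 → xor [RR]
  rd@[9:7]=0x0 ⇒ R0
  rs@[6:4]=0x6 ⇒ R6

R0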